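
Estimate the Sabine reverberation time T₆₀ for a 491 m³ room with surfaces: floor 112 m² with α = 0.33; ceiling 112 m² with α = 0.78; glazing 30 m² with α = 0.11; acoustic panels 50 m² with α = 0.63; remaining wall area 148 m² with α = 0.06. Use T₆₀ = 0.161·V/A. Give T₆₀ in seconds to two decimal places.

Total absorption A = 112·0.33 + 112·0.78 + 30·0.11 + 50·0.63 + 148·0.06 = 168.00 m² sabins.
T₆₀ = 0.161 × 491 / 168.00 = 0.471 s.

0.47 s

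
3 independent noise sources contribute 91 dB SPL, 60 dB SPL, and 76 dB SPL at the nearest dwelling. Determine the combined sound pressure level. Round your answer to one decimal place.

For uncorrelated sources the intensities add, so convert each level to linear form, sum, and take 10·log₁₀ of the total.
Σ 10^(L/10) = 10^(91/10) + 10^(60/10) + 10^(76/10) = 1.300e+09.
L_total = 10·log₁₀(1.300e+09) = 91.14 dB SPL.

91.1 dB SPL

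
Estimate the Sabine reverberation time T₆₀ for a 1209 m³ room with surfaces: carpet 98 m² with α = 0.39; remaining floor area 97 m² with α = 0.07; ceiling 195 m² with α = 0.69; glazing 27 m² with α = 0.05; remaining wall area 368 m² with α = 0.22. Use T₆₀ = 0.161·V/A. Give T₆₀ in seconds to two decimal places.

0.74 s

A = Σ Sᵢαᵢ = 98·0.39 + 97·0.07 + 195·0.69 + 27·0.05 + 368·0.22 = 261.87 m².
T₆₀ = 0.161 × 1209 / 261.87 = 0.743 s.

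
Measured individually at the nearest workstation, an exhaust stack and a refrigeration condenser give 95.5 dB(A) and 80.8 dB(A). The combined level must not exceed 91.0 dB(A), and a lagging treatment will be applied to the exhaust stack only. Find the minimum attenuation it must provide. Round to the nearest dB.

Everything except the exhaust stack sums to 10^(80.8/10) = 1.202e+08 in linear terms, 80.80 dB(A).
The limit corresponds to 10^(91.0/10) = 1.259e+09; subtracting the fixed part leaves 1.139e+09 for the exhaust stack, i.e. 90.56 dB(A).
So the exhaust stack must be reduced from 95.5 to 90.56 dB(A): IL = 4.94 dB.

5 dB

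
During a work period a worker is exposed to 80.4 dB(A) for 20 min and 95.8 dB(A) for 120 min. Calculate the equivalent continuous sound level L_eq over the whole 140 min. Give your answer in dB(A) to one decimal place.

95.2 dB(A)

Weight each interval's intensity by its duration and average over T = 140 min:
Σ tᵢ·10^(Lᵢ/10) = 20·10^(80.4/10) + 120·10^(95.8/10) = 4.584e+11.
L_eq = 10·log₁₀(4.584e+11/140) = 95.15 dB(A).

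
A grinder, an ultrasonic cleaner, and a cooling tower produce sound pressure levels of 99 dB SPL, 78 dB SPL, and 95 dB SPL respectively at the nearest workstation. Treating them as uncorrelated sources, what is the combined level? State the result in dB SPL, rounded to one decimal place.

100.5 dB SPL

Incoherent sources combine by intensity addition: L_total = 10·log₁₀(Σ 10^(L_i/10)).
Σ 10^(L/10) = 10^(99/10) + 10^(78/10) + 10^(95/10) = 1.117e+10.
L_total = 10·log₁₀(1.117e+10) = 100.48 dB SPL.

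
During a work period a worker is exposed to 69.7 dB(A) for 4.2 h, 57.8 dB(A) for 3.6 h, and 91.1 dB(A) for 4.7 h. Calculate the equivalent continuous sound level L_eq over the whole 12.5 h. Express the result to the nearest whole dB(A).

Weight each interval's intensity by its duration and average over T = 12.5 h:
Σ tᵢ·10^(Lᵢ/10) = 4.2·10^(69.7/10) + 3.6·10^(57.8/10) + 4.7·10^(91.1/10) = 6.096e+09.
L_eq = 10·log₁₀(6.096e+09/12.5) = 86.88 dB(A).

87 dB(A)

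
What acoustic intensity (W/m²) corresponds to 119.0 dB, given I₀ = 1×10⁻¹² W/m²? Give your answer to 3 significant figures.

0.794 W/m²

I/I₀ = 10^(119.0/10) = 7.943e+11, so I = 7.943e+11 × 10⁻¹² W/m².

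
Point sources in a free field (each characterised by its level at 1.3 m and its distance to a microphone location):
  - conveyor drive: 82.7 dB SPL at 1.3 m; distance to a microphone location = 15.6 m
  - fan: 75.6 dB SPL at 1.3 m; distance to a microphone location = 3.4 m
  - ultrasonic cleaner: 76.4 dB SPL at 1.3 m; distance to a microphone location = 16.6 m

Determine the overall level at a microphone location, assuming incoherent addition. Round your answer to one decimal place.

Propagate each source to the receiver with L = L_ref − 20·log₁₀(r/r_ref), then add intensities.
conveyor drive: 82.7 − 20·log₁₀(15.6/1.3) = 82.7 − 21.58 = 61.12 dB SPL.
fan: 75.6 − 20·log₁₀(3.4/1.3) = 75.6 − 8.35 = 67.25 dB SPL.
ultrasonic cleaner: 76.4 − 20·log₁₀(16.6/1.3) = 76.4 − 22.12 = 54.28 dB SPL.
Σ 10^(L/10) = 6.869e+06 → L_total = 10·log₁₀(6.869e+06) = 68.37 dB SPL.

68.4 dB SPL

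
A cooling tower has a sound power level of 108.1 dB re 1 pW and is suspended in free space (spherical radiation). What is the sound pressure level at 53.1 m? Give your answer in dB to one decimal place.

62.6 dB

L_p = L_w − 10·log₁₀(4π·r²) with r = 53.1 m.
4π·r² = 3.543e+04 m², 10·log₁₀ of that is 45.494 dB.
L_p = 108.1 − 45.494 = 62.61 dB.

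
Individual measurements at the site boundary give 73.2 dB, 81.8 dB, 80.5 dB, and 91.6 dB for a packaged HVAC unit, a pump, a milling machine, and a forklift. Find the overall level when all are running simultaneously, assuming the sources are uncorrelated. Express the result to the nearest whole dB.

92 dB

For uncorrelated sources the intensities add, so convert each level to linear form, sum, and take 10·log₁₀ of the total.
Σ 10^(L/10) = 10^(73.2/10) + 10^(81.8/10) + 10^(80.5/10) + 10^(91.6/10) = 1.730e+09.
L_total = 10·log₁₀(1.730e+09) = 92.38 dB.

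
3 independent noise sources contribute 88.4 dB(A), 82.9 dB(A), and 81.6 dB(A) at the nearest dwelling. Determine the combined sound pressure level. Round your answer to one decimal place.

90.1 dB(A)

Incoherent sources combine by intensity addition: L_total = 10·log₁₀(Σ 10^(L_i/10)).
Σ 10^(L/10) = 10^(88.4/10) + 10^(82.9/10) + 10^(81.6/10) = 1.031e+09.
L_total = 10·log₁₀(1.031e+09) = 90.13 dB(A).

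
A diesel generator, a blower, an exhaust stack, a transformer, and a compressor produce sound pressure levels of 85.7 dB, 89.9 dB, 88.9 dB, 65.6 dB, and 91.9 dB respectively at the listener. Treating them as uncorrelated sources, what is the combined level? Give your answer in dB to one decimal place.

Incoherent sources combine by intensity addition: L_total = 10·log₁₀(Σ 10^(L_i/10)).
Σ 10^(L/10) = 10^(85.7/10) + 10^(89.9/10) + 10^(88.9/10) + 10^(65.6/10) + 10^(91.9/10) = 3.677e+09.
L_total = 10·log₁₀(3.677e+09) = 95.66 dB.

95.7 dB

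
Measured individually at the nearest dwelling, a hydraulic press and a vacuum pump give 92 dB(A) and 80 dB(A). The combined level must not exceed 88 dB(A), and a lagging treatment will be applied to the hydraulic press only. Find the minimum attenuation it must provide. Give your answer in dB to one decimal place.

4.7 dB

The untreated sources together contribute 10^(80/10) = 1.000e+08, i.e. 80.00 dB(A).
The limit corresponds to 10^(88/10) = 6.310e+08; subtracting the fixed part leaves 5.310e+08 for the hydraulic press, i.e. 87.25 dB(A).
So the hydraulic press must be reduced from 92 to 87.25 dB(A): IL = 4.75 dB.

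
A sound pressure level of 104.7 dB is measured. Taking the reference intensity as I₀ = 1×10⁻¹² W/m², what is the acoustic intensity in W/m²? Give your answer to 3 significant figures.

I = I₀·10^(L/10) = 10⁻¹² × 10^(104.7/10) = 10^(-1.530).

0.0295 W/m²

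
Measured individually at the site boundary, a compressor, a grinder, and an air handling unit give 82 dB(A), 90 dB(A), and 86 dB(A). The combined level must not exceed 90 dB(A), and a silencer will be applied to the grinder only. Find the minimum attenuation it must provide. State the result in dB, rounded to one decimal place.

The untreated sources together contribute 10^(82/10) + 10^(86/10) = 5.566e+08, i.e. 87.46 dB(A).
The limit corresponds to 10^(90/10) = 1.000e+09; subtracting the fixed part leaves 4.434e+08 for the grinder, i.e. 86.47 dB(A).
So the grinder must be reduced from 90 to 86.47 dB(A): IL = 3.53 dB.

3.5 dB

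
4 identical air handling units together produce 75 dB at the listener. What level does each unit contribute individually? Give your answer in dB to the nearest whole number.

69 dB

Dividing the total intensity by 4 lowers the level by 10·log₁₀ 4 = 6.021 dB: L₁ = 75 − 6.021.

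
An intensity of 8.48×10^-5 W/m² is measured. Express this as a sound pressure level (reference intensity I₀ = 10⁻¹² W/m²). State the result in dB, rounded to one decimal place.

L = 10·log₁₀(I/I₀) = 10·log₁₀(8.48×10^-5/10⁻¹²) = 10·log₁₀(8.48×10^7).
L = 10·(0.9284 + 7) = 79.28 dB.

79.3 dB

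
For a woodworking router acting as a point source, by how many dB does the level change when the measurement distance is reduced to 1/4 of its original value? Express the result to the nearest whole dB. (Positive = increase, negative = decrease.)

+12 dB

A point source loses 6 dB per doubling of distance; generally ΔL = −20·log₁₀(r₂/r₁).
ΔL = −20·log₁₀(0.25) = +12.04 dB.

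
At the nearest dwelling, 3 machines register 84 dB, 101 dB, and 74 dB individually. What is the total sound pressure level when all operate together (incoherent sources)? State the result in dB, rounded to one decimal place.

Incoherent sources combine by intensity addition: L_total = 10·log₁₀(Σ 10^(L_i/10)).
Σ 10^(L/10) = 10^(84/10) + 10^(101/10) + 10^(74/10) = 1.287e+10.
L_total = 10·log₁₀(1.287e+10) = 101.09 dB.

101.1 dB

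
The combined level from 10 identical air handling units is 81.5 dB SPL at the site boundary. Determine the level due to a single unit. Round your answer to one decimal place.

Dividing the total intensity by 10 lowers the level by 10·log₁₀ 10 = 10.000 dB: L₁ = 81.5 − 10.000.

71.5 dB SPL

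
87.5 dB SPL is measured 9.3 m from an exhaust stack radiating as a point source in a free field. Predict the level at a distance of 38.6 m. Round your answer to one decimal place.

75.1 dB SPL

Point-source attenuation: ΔL = 20·log₁₀(r₂/r₁) = 20·log₁₀(38.6/9.3) = 12.362 dB.
L₂ = 87.5 − 20·log₁₀(38.6/9.3) = 87.5 − 12.362 = 75.14 dB SPL.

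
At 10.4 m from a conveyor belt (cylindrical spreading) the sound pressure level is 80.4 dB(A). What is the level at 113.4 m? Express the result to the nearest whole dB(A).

Line-source attenuation: ΔL = 10·log₁₀(r₂/r₁) = 10·log₁₀(113.4/10.4) = 10.376 dB.
L₂ = 80.4 − 10·log₁₀(113.4/10.4) = 80.4 − 10.376 = 70.02 dB(A).

70 dB(A)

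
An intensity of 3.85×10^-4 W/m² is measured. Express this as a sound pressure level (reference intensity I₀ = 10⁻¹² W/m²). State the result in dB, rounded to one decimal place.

85.9 dB

I/I₀ = 3.85×10^-4/10⁻¹² = 3.85×10^8, and L = 10·log₁₀(I/I₀).
L = 10·(0.5855 + 8) = 85.85 dB.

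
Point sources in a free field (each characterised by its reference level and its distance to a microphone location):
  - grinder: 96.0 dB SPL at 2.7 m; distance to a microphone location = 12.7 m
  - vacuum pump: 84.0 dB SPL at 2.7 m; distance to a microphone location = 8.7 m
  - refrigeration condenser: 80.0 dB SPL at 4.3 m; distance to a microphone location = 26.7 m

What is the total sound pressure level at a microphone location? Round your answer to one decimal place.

Propagate each source to the receiver with L = L_ref − 20·log₁₀(r/r_ref), then add intensities.
grinder: 96.0 − 20·log₁₀(12.7/2.7) = 96.0 − 13.45 = 82.55 dB SPL.
vacuum pump: 84.0 − 20·log₁₀(8.7/2.7) = 84.0 − 10.16 = 73.84 dB SPL.
refrigeration condenser: 80.0 − 20·log₁₀(26.7/4.3) = 80.0 − 15.86 = 64.14 dB SPL.
Σ 10^(L/10) = 2.067e+08 → L_total = 10·log₁₀(2.067e+08) = 83.15 dB SPL.

83.2 dB SPL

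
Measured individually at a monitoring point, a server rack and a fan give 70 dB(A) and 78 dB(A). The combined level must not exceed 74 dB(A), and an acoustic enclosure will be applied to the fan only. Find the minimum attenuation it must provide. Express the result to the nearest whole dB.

The untreated sources together contribute 10^(70/10) = 1.000e+07, i.e. 70.00 dB(A).
The limit corresponds to 10^(74/10) = 2.512e+07; subtracting the fixed part leaves 1.512e+07 for the fan, i.e. 71.80 dB(A).
So the fan must be reduced from 78 to 71.80 dB(A): IL = 6.20 dB.

6 dB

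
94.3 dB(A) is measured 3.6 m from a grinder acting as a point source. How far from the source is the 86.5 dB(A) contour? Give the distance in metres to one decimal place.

8.8 m

For a point source L₁ − L₂ = 20·log₁₀(r₂/r₁), so r₂ = r₁·10^((L₁−L₂)/20).
r₂ = 3.6·10^((94.3−86.5)/20) = 3.6·10^(7.8/20) = 8.84 m.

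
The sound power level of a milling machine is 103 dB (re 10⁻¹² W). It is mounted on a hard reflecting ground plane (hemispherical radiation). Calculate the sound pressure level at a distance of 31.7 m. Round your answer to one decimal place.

65.0 dB

Free-field hemispherical radiation: L_p = L_w − 10·log₁₀(2π·r²), r = 31.7 m.
2π·r² = 6314 m², 10·log₁₀ of that is 38.003 dB.
L_p = 103 − 38.003 = 65.00 dB.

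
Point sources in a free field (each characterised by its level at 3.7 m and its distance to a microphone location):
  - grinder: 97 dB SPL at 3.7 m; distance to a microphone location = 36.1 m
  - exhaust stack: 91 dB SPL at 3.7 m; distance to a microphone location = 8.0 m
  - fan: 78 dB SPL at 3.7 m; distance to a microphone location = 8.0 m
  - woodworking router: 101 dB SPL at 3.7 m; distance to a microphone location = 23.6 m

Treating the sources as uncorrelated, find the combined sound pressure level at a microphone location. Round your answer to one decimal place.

First find each source's level at the receiver (point-source: −20·log₁₀(r/r_ref)), then combine on an intensity basis.
grinder: 97 − 20·log₁₀(36.1/3.7) = 97 − 19.79 = 77.21 dB SPL.
exhaust stack: 91 − 20·log₁₀(8.0/3.7) = 91 − 6.70 = 84.30 dB SPL.
fan: 78 − 20·log₁₀(8.0/3.7) = 78 − 6.70 = 71.30 dB SPL.
woodworking router: 101 − 20·log₁₀(23.6/3.7) = 101 − 16.09 = 84.91 dB SPL.
Σ 10^(L/10) = 6.449e+08 → L_total = 10·log₁₀(6.449e+08) = 88.09 dB SPL.

88.1 dB SPL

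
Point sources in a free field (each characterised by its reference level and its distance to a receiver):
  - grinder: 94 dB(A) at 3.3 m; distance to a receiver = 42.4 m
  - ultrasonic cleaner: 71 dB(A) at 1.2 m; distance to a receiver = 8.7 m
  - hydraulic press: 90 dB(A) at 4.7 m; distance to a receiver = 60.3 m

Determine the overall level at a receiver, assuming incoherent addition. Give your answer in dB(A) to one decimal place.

73.3 dB(A)

First find each source's level at the receiver (point-source: −20·log₁₀(r/r_ref)), then combine on an intensity basis.
grinder: 94 − 20·log₁₀(42.4/3.3) = 94 − 22.18 = 71.82 dB(A).
ultrasonic cleaner: 71 − 20·log₁₀(8.7/1.2) = 71 − 17.21 = 53.79 dB(A).
hydraulic press: 90 − 20·log₁₀(60.3/4.7) = 90 − 22.16 = 67.84 dB(A).
Σ 10^(L/10) = 2.153e+07 → L_total = 10·log₁₀(2.153e+07) = 73.33 dB(A).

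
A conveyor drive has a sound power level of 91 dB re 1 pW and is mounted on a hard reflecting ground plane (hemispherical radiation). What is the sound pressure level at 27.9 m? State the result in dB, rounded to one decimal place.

The power spreads over a hemisphere of area 2π·r², so L_p = L_w − 10·log₁₀(2π·r²).
2π·r² = 4891 m², 10·log₁₀ of that is 36.894 dB.
L_p = 91 − 36.894 = 54.11 dB.

54.1 dB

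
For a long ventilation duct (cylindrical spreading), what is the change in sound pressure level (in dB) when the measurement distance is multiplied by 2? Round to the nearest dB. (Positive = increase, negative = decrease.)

-3 dB

Line-source spreading: ΔL = −10·log₁₀(r₂/r₁).
ΔL = −10·log₁₀(2) = -3.01 dB.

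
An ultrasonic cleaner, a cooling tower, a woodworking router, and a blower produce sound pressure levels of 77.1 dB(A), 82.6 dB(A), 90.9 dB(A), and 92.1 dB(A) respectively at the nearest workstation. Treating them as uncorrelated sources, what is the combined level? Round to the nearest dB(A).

For uncorrelated sources the intensities add, so convert each level to linear form, sum, and take 10·log₁₀ of the total.
Σ 10^(L/10) = 10^(77.1/10) + 10^(82.6/10) + 10^(90.9/10) + 10^(92.1/10) = 3.085e+09.
L_total = 10·log₁₀(3.085e+09) = 94.89 dB(A).

95 dB(A)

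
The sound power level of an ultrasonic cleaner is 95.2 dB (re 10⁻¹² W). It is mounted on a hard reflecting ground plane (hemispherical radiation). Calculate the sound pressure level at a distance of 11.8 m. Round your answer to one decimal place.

65.8 dB

L_p = L_w − 10·log₁₀(2π·r²) with r = 11.8 m.
2π·r² = 874.9 m², 10·log₁₀ of that is 29.419 dB.
L_p = 95.2 − 29.419 = 65.78 dB.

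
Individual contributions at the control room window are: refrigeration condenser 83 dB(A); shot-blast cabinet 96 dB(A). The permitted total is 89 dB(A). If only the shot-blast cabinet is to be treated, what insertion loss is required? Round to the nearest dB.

Everything except the shot-blast cabinet sums to 10^(83/10) = 1.995e+08 in linear terms, 83.00 dB(A).
To meet 89 dB(A) overall, the treated shot-blast cabinet may contribute at most 10^(89/10) − 1.995e+08 = 5.948e+08, i.e. 87.74 dB(A).
Required insertion loss = 96 − 87.74 = 8.26 dB.

8 dB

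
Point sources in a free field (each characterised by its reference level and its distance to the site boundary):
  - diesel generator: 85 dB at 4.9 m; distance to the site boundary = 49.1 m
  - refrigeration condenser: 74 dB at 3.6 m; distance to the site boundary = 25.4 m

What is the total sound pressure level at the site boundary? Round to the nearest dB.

66 dB

First find each source's level at the receiver (point-source: −20·log₁₀(r/r_ref)), then combine on an intensity basis.
diesel generator: 85 − 20·log₁₀(49.1/4.9) = 85 − 20.02 = 64.98 dB.
refrigeration condenser: 74 − 20·log₁₀(25.4/3.6) = 74 − 16.97 = 57.03 dB.
Σ 10^(L/10) = 3.654e+06 → L_total = 10·log₁₀(3.654e+06) = 65.63 dB.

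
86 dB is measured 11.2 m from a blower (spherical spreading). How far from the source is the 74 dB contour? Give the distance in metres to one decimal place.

44.6 m

For a point source L₁ − L₂ = 20·log₁₀(r₂/r₁), so r₂ = r₁·10^((L₁−L₂)/20).
r₂ = 11.2·10^((86−74)/20) = 11.2·10^(12.0/20) = 44.59 m.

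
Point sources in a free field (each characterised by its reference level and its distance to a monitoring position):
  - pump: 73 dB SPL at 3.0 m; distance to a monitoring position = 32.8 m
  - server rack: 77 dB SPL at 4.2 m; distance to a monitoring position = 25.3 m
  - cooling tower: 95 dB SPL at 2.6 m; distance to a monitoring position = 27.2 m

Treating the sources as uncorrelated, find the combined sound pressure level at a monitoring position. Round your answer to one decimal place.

74.8 dB SPL

Propagate each source to the receiver with L = L_ref − 20·log₁₀(r/r_ref), then add intensities.
pump: 73 − 20·log₁₀(32.8/3.0) = 73 − 20.78 = 52.22 dB SPL.
server rack: 77 − 20·log₁₀(25.3/4.2) = 77 − 15.60 = 61.40 dB SPL.
cooling tower: 95 − 20·log₁₀(27.2/2.6) = 95 − 20.39 = 74.61 dB SPL.
Σ 10^(L/10) = 3.044e+07 → L_total = 10·log₁₀(3.044e+07) = 74.83 dB SPL.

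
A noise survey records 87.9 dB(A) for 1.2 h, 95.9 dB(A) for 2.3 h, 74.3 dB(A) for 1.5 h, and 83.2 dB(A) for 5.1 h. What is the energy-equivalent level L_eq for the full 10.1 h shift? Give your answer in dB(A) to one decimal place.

90.3 dB(A)

The energy average is taken in the linear domain: L_eq = 10·log₁₀[(Σ tᵢ·10^(Lᵢ/10))/T], T = 10.1 h.
Σ tᵢ·10^(Lᵢ/10) = 1.2·10^(87.9/10) + 2.3·10^(95.9/10) + 1.5·10^(74.3/10) + 5.1·10^(83.2/10) = 1.079e+10.
L_eq = 10·log₁₀(1.079e+10/10.1) = 90.29 dB(A).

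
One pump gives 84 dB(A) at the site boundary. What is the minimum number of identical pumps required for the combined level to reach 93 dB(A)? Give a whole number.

8

N identical sources give L₁ + 10·log₁₀ N, so require 10·log₁₀ N ≥ 93 − 84 = 9.0 dB.
N ≥ 10^(9.0/10) = 7.943, so N = 8.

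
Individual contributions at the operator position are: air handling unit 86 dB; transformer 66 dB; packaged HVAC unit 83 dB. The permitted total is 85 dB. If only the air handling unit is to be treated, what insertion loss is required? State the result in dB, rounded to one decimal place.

Everything except the air handling unit sums to 10^(66/10) + 10^(83/10) = 2.035e+08 in linear terms, 83.09 dB.
To meet 85 dB overall, the treated air handling unit may contribute at most 10^(85/10) − 2.035e+08 = 1.127e+08, i.e. 80.52 dB.
So the air handling unit must be reduced from 86 to 80.52 dB: IL = 5.48 dB.

5.5 dB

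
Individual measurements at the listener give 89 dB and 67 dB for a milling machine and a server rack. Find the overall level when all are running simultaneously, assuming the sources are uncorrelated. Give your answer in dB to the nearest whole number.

For uncorrelated sources the intensities add, so convert each level to linear form, sum, and take 10·log₁₀ of the total.
Σ 10^(L/10) = 10^(89/10) + 10^(67/10) = 7.993e+08.
L_total = 10·log₁₀(7.993e+08) = 89.03 dB.

89 dB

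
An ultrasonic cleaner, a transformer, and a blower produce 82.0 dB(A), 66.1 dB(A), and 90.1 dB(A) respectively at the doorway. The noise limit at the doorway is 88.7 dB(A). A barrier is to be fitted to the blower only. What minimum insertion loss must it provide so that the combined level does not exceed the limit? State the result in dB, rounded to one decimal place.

Fixed contribution from the other sources: Σ 10^(L/10) = 10^(82.0/10) + 10^(66.1/10) = 1.626e+08 (82.11 dB(A)).
To meet 88.7 dB(A) overall, the treated blower may contribute at most 10^(88.7/10) − 1.626e+08 = 5.787e+08, i.e. 87.62 dB(A).
So the blower must be reduced from 90.1 to 87.62 dB(A): IL = 2.48 dB.

2.5 dB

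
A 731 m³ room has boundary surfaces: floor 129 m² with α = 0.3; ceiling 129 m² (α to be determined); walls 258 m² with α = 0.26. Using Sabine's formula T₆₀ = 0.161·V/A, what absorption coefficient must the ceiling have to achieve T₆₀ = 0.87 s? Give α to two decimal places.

0.23

From T₆₀ = 0.161·V/A, the target T₆₀ = 0.87 s needs A = 0.161·731/0.87 = 135.28 m².
Absorption from the other surfaces = 129·0.3 + 258·0.26 = 105.78 m², so the ceiling must supply 29.50 m² over 129 m².
α = 29.50/129 = 0.229.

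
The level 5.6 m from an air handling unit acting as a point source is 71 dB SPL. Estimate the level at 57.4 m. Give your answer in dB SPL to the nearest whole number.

Spherical spreading from a point source gives a 20·log₁₀(r₂/r₁) drop.
L₂ = 71 − 20·log₁₀(57.4/5.6) = 71 − 20.214 = 50.79 dB SPL.

51 dB SPL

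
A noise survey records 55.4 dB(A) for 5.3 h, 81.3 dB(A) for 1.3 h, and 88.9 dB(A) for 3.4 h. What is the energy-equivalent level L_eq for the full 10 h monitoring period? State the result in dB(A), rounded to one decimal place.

Weight each interval's intensity by its duration and average over T = 10 h:
Σ tᵢ·10^(Lᵢ/10) = 5.3·10^(55.4/10) + 1.3·10^(81.3/10) + 3.4·10^(88.9/10) = 2.816e+09.
L_eq = 10·log₁₀(2.816e+09/10) = 84.50 dB(A).

84.5 dB(A)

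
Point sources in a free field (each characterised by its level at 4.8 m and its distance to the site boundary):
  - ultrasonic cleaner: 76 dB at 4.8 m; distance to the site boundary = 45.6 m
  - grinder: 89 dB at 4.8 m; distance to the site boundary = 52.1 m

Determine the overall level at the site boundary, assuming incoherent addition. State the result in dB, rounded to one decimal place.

Propagate each source to the receiver with L = L_ref − 20·log₁₀(r/r_ref), then add intensities.
ultrasonic cleaner: 76 − 20·log₁₀(45.6/4.8) = 76 − 19.55 = 56.45 dB.
grinder: 89 − 20·log₁₀(52.1/4.8) = 89 − 20.71 = 68.29 dB.
Σ 10^(L/10) = 7.183e+06 → L_total = 10·log₁₀(7.183e+06) = 68.56 dB.

68.6 dB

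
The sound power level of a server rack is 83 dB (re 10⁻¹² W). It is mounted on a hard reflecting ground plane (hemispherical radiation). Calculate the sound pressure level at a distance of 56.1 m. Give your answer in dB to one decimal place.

40.0 dB

L_p = L_w − 10·log₁₀(2π·r²) with r = 56.1 m.
2π·r² = 1.977e+04 m², 10·log₁₀ of that is 42.961 dB.
L_p = 83 − 42.961 = 40.04 dB.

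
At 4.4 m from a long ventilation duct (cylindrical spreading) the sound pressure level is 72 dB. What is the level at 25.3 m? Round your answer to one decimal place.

64.4 dB

Line-source attenuation: ΔL = 10·log₁₀(r₂/r₁) = 10·log₁₀(25.3/4.4) = 7.597 dB.
L₂ = 72 − 10·log₁₀(25.3/4.4) = 72 − 7.597 = 64.40 dB.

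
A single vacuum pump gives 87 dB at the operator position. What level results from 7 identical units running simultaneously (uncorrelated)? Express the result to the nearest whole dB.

95 dB

L_total = L₁ + 10·log₁₀ N for N identical incoherent sources.
L_total = 87 + 10·log₁₀(7) = 87 + 8.451 = 95.45 dB.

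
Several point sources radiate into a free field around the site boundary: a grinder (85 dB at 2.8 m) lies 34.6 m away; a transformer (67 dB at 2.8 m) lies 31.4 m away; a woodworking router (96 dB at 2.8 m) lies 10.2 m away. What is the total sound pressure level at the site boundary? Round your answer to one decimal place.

First find each source's level at the receiver (point-source: −20·log₁₀(r/r_ref)), then combine on an intensity basis.
grinder: 85 − 20·log₁₀(34.6/2.8) = 85 − 21.84 = 63.16 dB.
transformer: 67 − 20·log₁₀(31.4/2.8) = 67 − 21.00 = 46.00 dB.
woodworking router: 96 − 20·log₁₀(10.2/2.8) = 96 − 11.23 = 84.77 dB.
Σ 10^(L/10) = 3.021e+08 → L_total = 10·log₁₀(3.021e+08) = 84.80 dB.

84.8 dB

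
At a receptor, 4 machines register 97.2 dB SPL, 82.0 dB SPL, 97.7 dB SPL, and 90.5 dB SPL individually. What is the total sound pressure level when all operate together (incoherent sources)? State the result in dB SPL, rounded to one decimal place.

100.9 dB SPL

For uncorrelated sources the intensities add, so convert each level to linear form, sum, and take 10·log₁₀ of the total.
Σ 10^(L/10) = 10^(97.2/10) + 10^(82.0/10) + 10^(97.7/10) + 10^(90.5/10) = 1.242e+10.
L_total = 10·log₁₀(1.242e+10) = 100.94 dB SPL.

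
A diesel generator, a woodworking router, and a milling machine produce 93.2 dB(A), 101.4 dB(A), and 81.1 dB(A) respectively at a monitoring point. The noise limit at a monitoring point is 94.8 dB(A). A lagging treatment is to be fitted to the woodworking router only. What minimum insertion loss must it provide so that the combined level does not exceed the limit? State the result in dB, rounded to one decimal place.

12.4 dB

The untreated sources together contribute 10^(93.2/10) + 10^(81.1/10) = 2.218e+09, i.e. 93.46 dB(A).
The limit corresponds to 10^(94.8/10) = 3.020e+09; subtracting the fixed part leaves 8.018e+08 for the woodworking router, i.e. 89.04 dB(A).
Required insertion loss = 101.4 − 89.04 = 12.36 dB.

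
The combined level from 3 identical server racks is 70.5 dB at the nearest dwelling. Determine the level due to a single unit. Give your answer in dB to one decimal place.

65.7 dB

Dividing the total intensity by 3 lowers the level by 10·log₁₀ 3 = 4.771 dB: L₁ = 70.5 − 4.771.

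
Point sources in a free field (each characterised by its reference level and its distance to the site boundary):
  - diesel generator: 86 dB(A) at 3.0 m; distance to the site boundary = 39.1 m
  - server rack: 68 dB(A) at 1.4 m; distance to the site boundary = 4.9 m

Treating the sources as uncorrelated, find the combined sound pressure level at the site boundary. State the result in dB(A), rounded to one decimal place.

64.6 dB(A)

Apply inverse-square spreading to bring every level to the receiver, then sum 10^(L/10).
diesel generator: 86 − 20·log₁₀(39.1/3.0) = 86 − 22.30 = 63.70 dB(A).
server rack: 68 − 20·log₁₀(4.9/1.4) = 68 − 10.88 = 57.12 dB(A).
Σ 10^(L/10) = 2.859e+06 → L_total = 10·log₁₀(2.859e+06) = 64.56 dB(A).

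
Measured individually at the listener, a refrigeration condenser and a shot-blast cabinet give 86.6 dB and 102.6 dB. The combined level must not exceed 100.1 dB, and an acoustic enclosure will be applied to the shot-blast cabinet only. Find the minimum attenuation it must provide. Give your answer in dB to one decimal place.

2.7 dB

Everything except the shot-blast cabinet sums to 10^(86.6/10) = 4.571e+08 in linear terms, 86.60 dB.
The limit corresponds to 10^(100.1/10) = 1.023e+10; subtracting the fixed part leaves 9.776e+09 for the shot-blast cabinet, i.e. 99.90 dB.
So the shot-blast cabinet must be reduced from 102.6 to 99.90 dB: IL = 2.70 dB.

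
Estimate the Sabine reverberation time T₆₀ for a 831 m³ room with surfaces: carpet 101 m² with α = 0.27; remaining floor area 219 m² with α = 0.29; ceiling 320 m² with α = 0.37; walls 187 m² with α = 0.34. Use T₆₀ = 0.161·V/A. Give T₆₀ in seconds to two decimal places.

Summing Sᵢαᵢ: 101·0.27 + 219·0.29 + 320·0.37 + 187·0.34 = 272.76 m².
T₆₀ = 0.161 × 831 / 272.76 = 0.491 s.

0.49 s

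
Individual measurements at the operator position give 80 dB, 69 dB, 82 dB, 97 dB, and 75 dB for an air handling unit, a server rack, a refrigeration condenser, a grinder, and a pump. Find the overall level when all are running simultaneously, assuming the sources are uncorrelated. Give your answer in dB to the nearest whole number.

97 dB

Incoherent sources combine by intensity addition: L_total = 10·log₁₀(Σ 10^(L_i/10)).
Σ 10^(L/10) = 10^(80/10) + 10^(69/10) + 10^(82/10) + 10^(97/10) + 10^(75/10) = 5.310e+09.
L_total = 10·log₁₀(5.310e+09) = 97.25 dB.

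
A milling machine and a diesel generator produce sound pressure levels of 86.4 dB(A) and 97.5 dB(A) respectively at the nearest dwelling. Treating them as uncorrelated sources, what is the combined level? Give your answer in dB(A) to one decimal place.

97.8 dB(A)

For uncorrelated sources the intensities add, so convert each level to linear form, sum, and take 10·log₁₀ of the total.
Σ 10^(L/10) = 10^(86.4/10) + 10^(97.5/10) = 6.060e+09.
L_total = 10·log₁₀(6.060e+09) = 97.82 dB(A).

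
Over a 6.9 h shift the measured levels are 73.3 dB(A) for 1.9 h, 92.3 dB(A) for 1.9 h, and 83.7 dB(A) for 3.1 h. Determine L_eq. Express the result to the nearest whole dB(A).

88 dB(A)

L_eq = 10·log₁₀[(1/T)·Σ tᵢ·10^(Lᵢ/10)] with T = 6.9 h.
Σ tᵢ·10^(Lᵢ/10) = 1.9·10^(73.3/10) + 1.9·10^(92.3/10) + 3.1·10^(83.7/10) = 3.994e+09.
L_eq = 10·log₁₀(3.994e+09/6.9) = 87.63 dB(A).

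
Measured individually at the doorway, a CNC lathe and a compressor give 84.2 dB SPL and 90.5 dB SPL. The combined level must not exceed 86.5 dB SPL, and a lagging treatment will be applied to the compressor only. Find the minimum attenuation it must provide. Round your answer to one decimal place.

7.9 dB

The untreated sources together contribute 10^(84.2/10) = 2.630e+08, i.e. 84.20 dB SPL.
The limit corresponds to 10^(86.5/10) = 4.467e+08; subtracting the fixed part leaves 1.837e+08 for the compressor, i.e. 82.64 dB SPL.
Required insertion loss = 90.5 − 82.64 = 7.86 dB.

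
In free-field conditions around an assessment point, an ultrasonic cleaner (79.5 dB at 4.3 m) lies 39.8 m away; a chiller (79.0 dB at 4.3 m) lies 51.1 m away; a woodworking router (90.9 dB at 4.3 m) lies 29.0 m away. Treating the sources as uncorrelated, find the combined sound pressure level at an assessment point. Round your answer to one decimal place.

74.6 dB

First find each source's level at the receiver (point-source: −20·log₁₀(r/r_ref)), then combine on an intensity basis.
ultrasonic cleaner: 79.5 − 20·log₁₀(39.8/4.3) = 79.5 − 19.33 = 60.17 dB.
chiller: 79.0 − 20·log₁₀(51.1/4.3) = 79.0 − 21.50 = 57.50 dB.
woodworking router: 90.9 − 20·log₁₀(29.0/4.3) = 90.9 − 16.58 = 74.32 dB.
Σ 10^(L/10) = 2.865e+07 → L_total = 10·log₁₀(2.865e+07) = 74.57 dB.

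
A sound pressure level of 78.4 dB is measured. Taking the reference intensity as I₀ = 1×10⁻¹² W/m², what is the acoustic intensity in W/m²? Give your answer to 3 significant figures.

6.92e-05 W/m²

L = 10·log₁₀(I/I₀) ⇒ I = I₀·10^(L/10) = 10⁻¹² × 10^7.84.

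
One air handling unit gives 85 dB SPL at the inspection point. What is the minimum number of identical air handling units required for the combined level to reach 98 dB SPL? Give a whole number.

N identical sources give L₁ + 10·log₁₀ N, so require 10·log₁₀ N ≥ 98 − 85 = 13.0 dB.
N ≥ 10^(13.0/10) = 19.953, so N = 20.

20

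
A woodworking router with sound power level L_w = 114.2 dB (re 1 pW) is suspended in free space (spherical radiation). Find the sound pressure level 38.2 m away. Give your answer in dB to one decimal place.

71.6 dB

L_p = L_w − 10·log₁₀(4π·r²) with r = 38.2 m.
4π·r² = 1.834e+04 m², 10·log₁₀ of that is 42.633 dB.
L_p = 114.2 − 42.633 = 71.57 dB.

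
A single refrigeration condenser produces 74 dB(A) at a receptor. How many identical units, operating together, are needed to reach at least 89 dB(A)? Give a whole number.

Need L₁ + 10·log₁₀ N ≥ 89, i.e. log₁₀ N ≥ 1.50.
N ≥ 10^(15.0/10) = 31.623, so N = 32.

32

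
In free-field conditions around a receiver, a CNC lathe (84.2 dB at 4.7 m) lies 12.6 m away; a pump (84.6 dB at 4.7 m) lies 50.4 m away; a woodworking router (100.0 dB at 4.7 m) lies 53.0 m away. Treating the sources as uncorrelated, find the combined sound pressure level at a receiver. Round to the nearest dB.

Propagate each source to the receiver with L = L_ref − 20·log₁₀(r/r_ref), then add intensities.
CNC lathe: 84.2 − 20·log₁₀(12.6/4.7) = 84.2 − 8.57 = 75.63 dB.
pump: 84.6 − 20·log₁₀(50.4/4.7) = 84.6 − 20.61 = 63.99 dB.
woodworking router: 100.0 − 20·log₁₀(53.0/4.7) = 100.0 − 21.04 = 78.96 dB.
Σ 10^(L/10) = 1.177e+08 → L_total = 10·log₁₀(1.177e+08) = 80.71 dB.

81 dB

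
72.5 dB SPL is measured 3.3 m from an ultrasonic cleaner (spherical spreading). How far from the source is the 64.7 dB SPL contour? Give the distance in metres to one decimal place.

Point-source spreading drops the level by 20·log₁₀(r₂/r₁); inverting, r₂/r₁ = 10^(ΔL/20).
r₂ = 3.3·10^((72.5−64.7)/20) = 3.3·10^(7.8/20) = 8.10 m.

8.1 m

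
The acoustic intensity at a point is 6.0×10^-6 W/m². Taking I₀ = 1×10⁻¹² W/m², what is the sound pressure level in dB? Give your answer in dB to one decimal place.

L = 10·log₁₀(I/I₀) = 10·log₁₀(6.0×10^-6/10⁻¹²) = 10·log₁₀(6.0×10^6).
L = 10·(0.7782 + 6) = 67.78 dB.

67.8 dB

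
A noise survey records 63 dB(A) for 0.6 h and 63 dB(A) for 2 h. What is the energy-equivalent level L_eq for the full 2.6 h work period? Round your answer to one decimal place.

Weight each interval's intensity by its duration and average over T = 2.6 h:
Σ tᵢ·10^(Lᵢ/10) = 0.6·10^(63/10) + 2·10^(63/10) = 5.188e+06.
L_eq = 10·log₁₀(5.188e+06/2.6) = 63.00 dB(A).

63.0 dB(A)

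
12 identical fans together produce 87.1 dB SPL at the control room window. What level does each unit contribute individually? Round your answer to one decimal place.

For N identical incoherent sources L_total = L₁ + 10·log₁₀ N, so L₁ = 87.1 − 10·log₁₀(12) = 87.1 − 10.792.

76.3 dB SPL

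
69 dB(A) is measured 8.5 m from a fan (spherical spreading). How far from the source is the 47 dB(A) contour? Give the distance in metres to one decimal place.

Point-source spreading drops the level by 20·log₁₀(r₂/r₁); inverting, r₂/r₁ = 10^(ΔL/20).
r₂ = 8.5·10^((69−47)/20) = 8.5·10^(22.0/20) = 107.01 m.

107.0 m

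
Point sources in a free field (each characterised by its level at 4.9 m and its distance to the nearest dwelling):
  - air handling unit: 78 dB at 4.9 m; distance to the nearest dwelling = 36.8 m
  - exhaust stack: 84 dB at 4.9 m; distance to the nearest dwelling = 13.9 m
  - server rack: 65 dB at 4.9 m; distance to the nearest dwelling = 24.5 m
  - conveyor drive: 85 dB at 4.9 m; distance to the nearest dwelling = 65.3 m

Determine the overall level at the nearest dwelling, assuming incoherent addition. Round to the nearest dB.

75 dB

Apply inverse-square spreading to bring every level to the receiver, then sum 10^(L/10).
air handling unit: 78 − 20·log₁₀(36.8/4.9) = 78 − 17.51 = 60.49 dB.
exhaust stack: 84 − 20·log₁₀(13.9/4.9) = 84 − 9.06 = 74.94 dB.
server rack: 65 − 20·log₁₀(24.5/4.9) = 65 − 13.98 = 51.02 dB.
conveyor drive: 85 − 20·log₁₀(65.3/4.9) = 85 − 22.49 = 62.51 dB.
Σ 10^(L/10) = 3.424e+07 → L_total = 10·log₁₀(3.424e+07) = 75.35 dB.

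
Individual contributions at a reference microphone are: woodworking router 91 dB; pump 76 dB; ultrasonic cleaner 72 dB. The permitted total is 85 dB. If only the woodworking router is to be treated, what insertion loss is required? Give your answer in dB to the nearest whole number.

Everything except the woodworking router sums to 10^(76/10) + 10^(72/10) = 5.566e+07 in linear terms, 77.46 dB.
The limit corresponds to 10^(85/10) = 3.162e+08; subtracting the fixed part leaves 2.606e+08 for the woodworking router, i.e. 84.16 dB.
Required insertion loss = 91 − 84.16 = 6.84 dB.

7 dB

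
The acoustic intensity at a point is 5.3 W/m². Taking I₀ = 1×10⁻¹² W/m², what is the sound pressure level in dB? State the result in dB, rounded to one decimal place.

Dividing by I₀ shifts the exponent by 12: I/I₀ = 5.3×10^12.
L = 10·(0.7243 + 12) = 127.24 dB.

127.2 dB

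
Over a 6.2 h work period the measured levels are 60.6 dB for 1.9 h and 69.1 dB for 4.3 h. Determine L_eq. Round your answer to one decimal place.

The energy average is taken in the linear domain: L_eq = 10·log₁₀[(Σ tᵢ·10^(Lᵢ/10))/T], T = 6.2 h.
Σ tᵢ·10^(Lᵢ/10) = 1.9·10^(60.6/10) + 4.3·10^(69.1/10) = 3.713e+07.
L_eq = 10·log₁₀(3.713e+07/6.2) = 67.77 dB.

67.8 dB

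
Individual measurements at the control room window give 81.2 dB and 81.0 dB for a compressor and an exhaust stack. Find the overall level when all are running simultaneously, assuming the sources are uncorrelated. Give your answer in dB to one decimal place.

84.1 dB

For uncorrelated sources the intensities add, so convert each level to linear form, sum, and take 10·log₁₀ of the total.
Σ 10^(L/10) = 10^(81.2/10) + 10^(81.0/10) = 2.577e+08.
L_total = 10·log₁₀(2.577e+08) = 84.11 dB.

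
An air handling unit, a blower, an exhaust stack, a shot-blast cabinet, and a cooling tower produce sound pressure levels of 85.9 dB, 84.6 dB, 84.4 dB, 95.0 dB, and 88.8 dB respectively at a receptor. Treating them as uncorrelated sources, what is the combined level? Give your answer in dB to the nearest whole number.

Incoherent sources combine by intensity addition: L_total = 10·log₁₀(Σ 10^(L_i/10)).
Σ 10^(L/10) = 10^(85.9/10) + 10^(84.6/10) + 10^(84.4/10) + 10^(95.0/10) + 10^(88.8/10) = 4.874e+09.
L_total = 10·log₁₀(4.874e+09) = 96.88 dB.

97 dB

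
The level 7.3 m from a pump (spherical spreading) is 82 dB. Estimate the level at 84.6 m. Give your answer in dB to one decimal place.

Spherical spreading from a point source gives a 20·log₁₀(r₂/r₁) drop.
L₂ = 82 − 20·log₁₀(84.6/7.3) = 82 − 21.281 = 60.72 dB.

60.7 dB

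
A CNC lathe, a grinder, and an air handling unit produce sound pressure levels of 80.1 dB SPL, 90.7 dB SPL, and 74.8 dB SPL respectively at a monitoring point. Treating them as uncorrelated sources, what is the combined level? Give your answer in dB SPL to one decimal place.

For uncorrelated sources the intensities add, so convert each level to linear form, sum, and take 10·log₁₀ of the total.
Σ 10^(L/10) = 10^(80.1/10) + 10^(90.7/10) + 10^(74.8/10) = 1.307e+09.
L_total = 10·log₁₀(1.307e+09) = 91.16 dB SPL.

91.2 dB SPL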